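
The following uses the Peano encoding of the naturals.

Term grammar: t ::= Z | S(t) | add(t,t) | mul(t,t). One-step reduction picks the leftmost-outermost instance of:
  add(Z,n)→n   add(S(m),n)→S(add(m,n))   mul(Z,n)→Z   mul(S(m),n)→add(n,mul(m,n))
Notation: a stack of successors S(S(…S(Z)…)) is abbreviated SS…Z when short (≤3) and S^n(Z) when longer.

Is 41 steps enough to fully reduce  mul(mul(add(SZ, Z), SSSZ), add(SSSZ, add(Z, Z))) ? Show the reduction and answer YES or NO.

  start: mul(mul(add(SZ, Z), SSSZ), add(SSSZ, add(Z, Z)))
  [1] mul(mul(S(add(Z, Z)), SSSZ), add(SSSZ, add(Z, Z)))
  [2] mul(add(SSSZ, mul(add(Z, Z), SSSZ)), add(SSSZ, add(Z, Z)))
  [3] mul(S(add(SSZ, mul(add(Z, Z), SSSZ))), add(SSSZ, add(Z, Z)))
  [4] add(add(SSSZ, add(Z, Z)), mul(add(SSZ, mul(add(Z, Z), SSSZ)), add(SSSZ, add(Z, Z))))
  [5] add(S(add(SSZ, add(Z, Z))), mul(add(SSZ, mul(add(Z, Z), SSSZ)), add(SSSZ, add(Z, Z))))
  [6] S(add(add(SSZ, add(Z, Z)), mul(add(SSZ, mul(add(Z, Z), SSSZ)), add(SSSZ, add(Z, Z)))))
  [7] S(add(S(add(SZ, add(Z, Z))), mul(add(SSZ, mul(add(Z, Z), SSSZ)), add(SSSZ, add(Z, Z)))))
  [8] S(S(add(add(SZ, add(Z, Z)), mul(add(SSZ, mul(add(Z, Z), SSSZ)), add(SSSZ, add(Z, Z))))))
  [9] S(S(add(S(add(Z, add(Z, Z))), mul(add(SSZ, mul(add(Z, Z), SSSZ)), add(SSSZ, add(Z, Z))))))
  [10] S(S(S(add(add(Z, add(Z, Z)), mul(add(SSZ, mul(add(Z, Z), SSSZ)), add(SSSZ, add(Z, Z)))))))
  [11] S(S(S(add(add(Z, Z), mul(add(SSZ, mul(add(Z, Z), SSSZ)), add(SSSZ, add(Z, Z)))))))
  [12] S(S(S(add(Z, mul(add(SSZ, mul(add(Z, Z), SSSZ)), add(SSSZ, add(Z, Z)))))))
  [13] S(S(S(mul(add(SSZ, mul(add(Z, Z), SSSZ)), add(SSSZ, add(Z, Z))))))
  [14] S(S(S(mul(S(add(SZ, mul(add(Z, Z), SSSZ))), add(SSSZ, add(Z, Z))))))
  [15] S(S(S(add(add(SSSZ, add(Z, Z)), mul(add(SZ, mul(add(Z, Z), SSSZ)), add(SSSZ, add(Z, Z)))))))
  [16] S(S(S(add(S(add(SSZ, add(Z, Z))), mul(add(SZ, mul(add(Z, Z), SSSZ)), add(SSSZ, add(Z, Z)))))))
  [17] S(S(S(S(add(add(SSZ, add(Z, Z)), mul(add(SZ, mul(add(Z, Z), SSSZ)), add(SSSZ, add(Z, Z))))))))
  [18] S(S(S(S(add(S(add(SZ, add(Z, Z))), mul(add(SZ, mul(add(Z, Z), SSSZ)), add(SSSZ, add(Z, Z))))))))
  [19] S(S(S(S(S(add(add(SZ, add(Z, Z)), mul(add(SZ, mul(add(Z, Z), SSSZ)), add(SSSZ, add(Z, Z)))))))))
  [20] S(S(S(S(S(add(S(add(Z, add(Z, Z))), mul(add(SZ, mul(add(Z, Z), SSSZ)), add(SSSZ, add(Z, Z)))))))))
  [21] S(S(S(S(S(S(add(add(Z, add(Z, Z)), mul(add(SZ, mul(add(Z, Z), SSSZ)), add(SSSZ, add(Z, Z))))))))))
  [22] S(S(S(S(S(S(add(add(Z, Z), mul(add(SZ, mul(add(Z, Z), SSSZ)), add(SSSZ, add(Z, Z))))))))))
  [23] S(S(S(S(S(S(add(Z, mul(add(SZ, mul(add(Z, Z), SSSZ)), add(SSSZ, add(Z, Z))))))))))
  [24] S(S(S(S(S(S(mul(add(SZ, mul(add(Z, Z), SSSZ)), add(SSSZ, add(Z, Z)))))))))
  [25] S(S(S(S(S(S(mul(S(add(Z, mul(add(Z, Z), SSSZ))), add(SSSZ, add(Z, Z)))))))))
  [26] S(S(S(S(S(S(add(add(SSSZ, add(Z, Z)), mul(add(Z, mul(add(Z, Z), SSSZ)), add(SSSZ, add(Z, Z))))))))))
  [27] S(S(S(S(S(S(add(S(add(SSZ, add(Z, Z))), mul(add(Z, mul(add(Z, Z), SSSZ)), add(SSSZ, add(Z, Z))))))))))
  [28] S(S(S(S(S(S(S(add(add(SSZ, add(Z, Z)), mul(add(Z, mul(add(Z, Z), SSSZ)), add(SSSZ, add(Z, Z)))))))))))
  [29] S(S(S(S(S(S(S(add(S(add(SZ, add(Z, Z))), mul(add(Z, mul(add(Z, Z), SSSZ)), add(SSSZ, add(Z, Z)))))))))))
  [30] S(S(S(S(S(S(S(S(add(add(SZ, add(Z, Z)), mul(add(Z, mul(add(Z, Z), SSSZ)), add(SSSZ, add(Z, Z))))))))))))
  [31] S(S(S(S(S(S(S(S(add(S(add(Z, add(Z, Z))), mul(add(Z, mul(add(Z, Z), SSSZ)), add(SSSZ, add(Z, Z))))))))))))
  [32] S(S(S(S(S(S(S(S(S(add(add(Z, add(Z, Z)), mul(add(Z, mul(add(Z, Z), SSSZ)), add(SSSZ, add(Z, Z)))))))))))))
  [33] S(S(S(S(S(S(S(S(S(add(add(Z, Z), mul(add(Z, mul(add(Z, Z), SSSZ)), add(SSSZ, add(Z, Z)))))))))))))
  [34] S(S(S(S(S(S(S(S(S(add(Z, mul(add(Z, mul(add(Z, Z), SSSZ)), add(SSSZ, add(Z, Z)))))))))))))
  [35] S(S(S(S(S(S(S(S(S(mul(add(Z, mul(add(Z, Z), SSSZ)), add(SSSZ, add(Z, Z))))))))))))
  [36] S(S(S(S(S(S(S(S(S(mul(mul(add(Z, Z), SSSZ), add(SSSZ, add(Z, Z))))))))))))
  [37] S(S(S(S(S(S(S(S(S(mul(mul(Z, SSSZ), add(SSSZ, add(Z, Z))))))))))))
  [38] S(S(S(S(S(S(S(S(S(mul(Z, add(SSSZ, add(Z, Z))))))))))))
  [39] S^9(Z)

Answer: YES — reaches normal form S^9(Z) in 39 ≤ 41 steps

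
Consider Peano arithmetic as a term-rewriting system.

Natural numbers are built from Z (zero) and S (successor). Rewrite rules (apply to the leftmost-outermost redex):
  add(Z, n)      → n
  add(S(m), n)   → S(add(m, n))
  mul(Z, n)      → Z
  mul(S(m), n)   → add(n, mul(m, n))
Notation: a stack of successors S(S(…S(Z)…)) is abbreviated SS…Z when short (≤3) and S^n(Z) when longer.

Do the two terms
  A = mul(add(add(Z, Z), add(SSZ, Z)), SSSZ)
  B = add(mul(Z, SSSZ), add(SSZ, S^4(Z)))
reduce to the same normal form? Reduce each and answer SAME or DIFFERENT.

Term A:
  start: mul(add(add(Z, Z), add(SSZ, Z)), SSSZ)
  →1  mul(add(Z, add(SSZ, Z)), SSSZ)
  →2  mul(add(SSZ, Z), SSSZ)
  →3  mul(S(add(SZ, Z)), SSSZ)
  →4  add(SSSZ, mul(add(SZ, Z), SSSZ))
  →5  S(add(SSZ, mul(add(SZ, Z), SSSZ)))
  →6  S(S(add(SZ, mul(add(SZ, Z), SSSZ))))
  →7  S(S(S(add(Z, mul(add(SZ, Z), SSSZ)))))
  →8  S(S(S(mul(add(SZ, Z), SSSZ))))
  →9  S(S(S(mul(S(add(Z, Z)), SSSZ))))
  →10  S(S(S(add(SSSZ, mul(add(Z, Z), SSSZ)))))
  →11  S(S(S(S(add(SSZ, mul(add(Z, Z), SSSZ))))))
  →12  S(S(S(S(S(add(SZ, mul(add(Z, Z), SSSZ)))))))
  →13  S(S(S(S(S(S(add(Z, mul(add(Z, Z), SSSZ))))))))
  →14  S(S(S(S(S(S(mul(add(Z, Z), SSSZ)))))))
  →15  S(S(S(S(S(S(mul(Z, SSSZ)))))))
  →16  S^6(Z)

Term B:
  start: add(mul(Z, SSSZ), add(SSZ, S^4(Z)))
  →1  add(Z, add(SSZ, S^4(Z)))
  →2  add(SSZ, S^4(Z))
  →3  S(add(SZ, S^4(Z)))
  →4  S(S(add(Z, S^4(Z))))
  →5  S^6(Z)

Answer: SAME — A ⇓ S^6(Z), B ⇓ S^6(Z)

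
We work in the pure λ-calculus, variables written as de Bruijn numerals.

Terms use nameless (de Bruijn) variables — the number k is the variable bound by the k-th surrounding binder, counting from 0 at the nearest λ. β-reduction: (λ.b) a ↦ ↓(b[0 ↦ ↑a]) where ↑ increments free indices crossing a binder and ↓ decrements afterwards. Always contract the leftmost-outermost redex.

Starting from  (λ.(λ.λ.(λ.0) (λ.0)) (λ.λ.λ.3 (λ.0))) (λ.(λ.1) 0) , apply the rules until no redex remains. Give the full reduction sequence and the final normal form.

Answer: normal form = λ.λ.0  (in 3 steps)

Reduction:
  start: (λ.(λ.λ.(λ.0) (λ.0)) (λ.λ.λ.3 (λ.0))) (λ.(λ.1) 0)
  [1] (λ.λ.(λ.0) (λ.0)) (λ.λ.λ.(λ.(λ.1) 0) (λ.0))
  [2] λ.(λ.0) (λ.0)
  [3] λ.λ.0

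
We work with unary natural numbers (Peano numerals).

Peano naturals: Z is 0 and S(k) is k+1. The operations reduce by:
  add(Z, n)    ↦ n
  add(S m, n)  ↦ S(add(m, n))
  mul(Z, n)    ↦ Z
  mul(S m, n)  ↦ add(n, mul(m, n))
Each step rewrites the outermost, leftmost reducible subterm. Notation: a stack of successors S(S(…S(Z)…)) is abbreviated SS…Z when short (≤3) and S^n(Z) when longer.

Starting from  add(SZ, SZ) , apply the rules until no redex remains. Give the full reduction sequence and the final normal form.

Answer: normal form = SSZ  (in 2 steps)

Reduction:
  start: add(SZ, SZ)
  [1] S(add(Z, SZ))
  [2] SSZ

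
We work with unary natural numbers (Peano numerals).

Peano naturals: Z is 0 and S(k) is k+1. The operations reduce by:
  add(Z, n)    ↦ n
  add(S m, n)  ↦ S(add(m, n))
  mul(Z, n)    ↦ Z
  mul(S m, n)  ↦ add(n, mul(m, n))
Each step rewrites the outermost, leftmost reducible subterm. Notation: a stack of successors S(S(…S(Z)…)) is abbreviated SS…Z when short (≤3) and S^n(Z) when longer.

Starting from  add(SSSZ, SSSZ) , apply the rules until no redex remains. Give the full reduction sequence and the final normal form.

  start: add(SSSZ, SSSZ)
  step 1: S(add(SSZ, SSSZ))
  step 2: S(S(add(SZ, SSSZ)))
  step 3: S(S(S(add(Z, SSSZ))))
  step 4: S^6(Z)

Answer: normal form = S^6(Z)  (in 4 steps)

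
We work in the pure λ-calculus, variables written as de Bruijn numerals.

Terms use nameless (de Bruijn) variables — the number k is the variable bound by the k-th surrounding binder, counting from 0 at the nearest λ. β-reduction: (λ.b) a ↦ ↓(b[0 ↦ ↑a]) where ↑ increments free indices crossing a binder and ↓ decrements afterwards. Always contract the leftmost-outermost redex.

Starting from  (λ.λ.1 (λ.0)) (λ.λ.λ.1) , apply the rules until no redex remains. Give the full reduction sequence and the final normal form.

Answer: normal form = λ.λ.λ.1  (in 2 steps)

Derivation:
  start: (λ.λ.1 (λ.0)) (λ.λ.λ.1)
  →1  λ.(λ.λ.λ.1) (λ.0)
  →2  λ.λ.λ.1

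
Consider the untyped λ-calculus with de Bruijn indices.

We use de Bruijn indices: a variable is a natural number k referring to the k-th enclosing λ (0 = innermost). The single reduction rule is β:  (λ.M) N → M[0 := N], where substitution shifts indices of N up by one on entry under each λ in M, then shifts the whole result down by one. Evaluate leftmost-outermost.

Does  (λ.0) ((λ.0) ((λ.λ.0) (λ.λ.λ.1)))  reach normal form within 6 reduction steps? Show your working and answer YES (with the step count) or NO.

Answer: YES — reaches normal form λ.0 in 3 ≤ 6 steps

Derivation:
  start: (λ.0) ((λ.0) ((λ.λ.0) (λ.λ.λ.1)))
  →1  (λ.0) ((λ.λ.0) (λ.λ.λ.1))
  →2  (λ.λ.0) (λ.λ.λ.1)
  →3  λ.0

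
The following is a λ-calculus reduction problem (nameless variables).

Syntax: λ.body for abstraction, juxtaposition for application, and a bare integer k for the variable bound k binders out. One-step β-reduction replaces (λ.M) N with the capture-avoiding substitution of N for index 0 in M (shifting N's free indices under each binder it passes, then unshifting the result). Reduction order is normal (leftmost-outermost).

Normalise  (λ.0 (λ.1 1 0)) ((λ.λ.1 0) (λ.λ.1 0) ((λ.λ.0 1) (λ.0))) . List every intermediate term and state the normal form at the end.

Answer: normal form = λ.0  (in 22 steps)

Working:
  start: (λ.0 (λ.1 1 0)) ((λ.λ.1 0) (λ.λ.1 0) ((λ.λ.0 1) (λ.0)))
  step 1: (λ.λ.1 0) (λ.λ.1 0) ((λ.λ.0 1) (λ.0)) (λ.(λ.λ.1 0) (λ.λ.1 0) ((λ.λ.0 1) (λ.0)) ((λ.λ.1 0) (λ.λ.1 0) ((λ.λ.0 1) (λ.0))) 0)
  step 2: (λ.(λ.λ.1 0) 0) ((λ.λ.0 1) (λ.0)) (λ.(λ.λ.1 0) (λ.λ.1 0) ((λ.λ.0 1) (λ.0)) ((λ.λ.1 0) (λ.λ.1 0) ((λ.λ.0 1) (λ.0))) 0)
  step 3: (λ.λ.1 0) ((λ.λ.0 1) (λ.0)) (λ.(λ.λ.1 0) (λ.λ.1 0) ((λ.λ.0 1) (λ.0)) ((λ.λ.1 0) (λ.λ.1 0) ((λ.λ.0 1) (λ.0))) 0)
  step 4: (λ.(λ.λ.0 1) (λ.0) 0) (λ.(λ.λ.1 0) (λ.λ.1 0) ((λ.λ.0 1) (λ.0)) ((λ.λ.1 0) (λ.λ.1 0) ((λ.λ.0 1) (λ.0))) 0)
  step 5: (λ.λ.0 1) (λ.0) (λ.(λ.λ.1 0) (λ.λ.1 0) ((λ.λ.0 1) (λ.0)) ((λ.λ.1 0) (λ.λ.1 0) ((λ.λ.0 1) (λ.0))) 0)
  step 6: (λ.0 (λ.0)) (λ.(λ.λ.1 0) (λ.λ.1 0) ((λ.λ.0 1) (λ.0)) ((λ.λ.1 0) (λ.λ.1 0) ((λ.λ.0 1) (λ.0))) 0)
  step 7: (λ.(λ.λ.1 0) (λ.λ.1 0) ((λ.λ.0 1) (λ.0)) ((λ.λ.1 0) (λ.λ.1 0) ((λ.λ.0 1) (λ.0))) 0) (λ.0)
  step 8: (λ.λ.1 0) (λ.λ.1 0) ((λ.λ.0 1) (λ.0)) ((λ.λ.1 0) (λ.λ.1 0) ((λ.λ.0 1) (λ.0))) (λ.0)
  step 9: (λ.(λ.λ.1 0) 0) ((λ.λ.0 1) (λ.0)) ((λ.λ.1 0) (λ.λ.1 0) ((λ.λ.0 1) (λ.0))) (λ.0)
  step 10: (λ.λ.1 0) ((λ.λ.0 1) (λ.0)) ((λ.λ.1 0) (λ.λ.1 0) ((λ.λ.0 1) (λ.0))) (λ.0)
  step 11: (λ.(λ.λ.0 1) (λ.0) 0) ((λ.λ.1 0) (λ.λ.1 0) ((λ.λ.0 1) (λ.0))) (λ.0)
  step 12: (λ.λ.0 1) (λ.0) ((λ.λ.1 0) (λ.λ.1 0) ((λ.λ.0 1) (λ.0))) (λ.0)
  step 13: (λ.0 (λ.0)) ((λ.λ.1 0) (λ.λ.1 0) ((λ.λ.0 1) (λ.0))) (λ.0)
  step 14: (λ.λ.1 0) (λ.λ.1 0) ((λ.λ.0 1) (λ.0)) (λ.0) (λ.0)
  step 15: (λ.(λ.λ.1 0) 0) ((λ.λ.0 1) (λ.0)) (λ.0) (λ.0)
  step 16: (λ.λ.1 0) ((λ.λ.0 1) (λ.0)) (λ.0) (λ.0)
  step 17: (λ.(λ.λ.0 1) (λ.0) 0) (λ.0) (λ.0)
  step 18: (λ.λ.0 1) (λ.0) (λ.0) (λ.0)
  step 19: (λ.0 (λ.0)) (λ.0) (λ.0)
  step 20: (λ.0) (λ.0) (λ.0)
  step 21: (λ.0) (λ.0)
  step 22: λ.0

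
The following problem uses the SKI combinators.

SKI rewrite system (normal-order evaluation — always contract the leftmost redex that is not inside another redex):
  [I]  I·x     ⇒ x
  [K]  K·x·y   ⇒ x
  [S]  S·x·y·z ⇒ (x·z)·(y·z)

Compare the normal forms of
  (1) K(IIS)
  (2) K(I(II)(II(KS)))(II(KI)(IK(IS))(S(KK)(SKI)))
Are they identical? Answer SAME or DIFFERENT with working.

Answer: SAME — A ⇓ KS, B ⇓ KS

Derivation:
Term A:
  start: K(IIS)
  step 1: K(IS)
  step 2: KS

Term B:
  start: K(I(II)(II(KS)))(II(KI)(IK(IS))(S(KK)(SKI)))
  step 1: I(II)(II(KS))
  step 2: II(II(KS))
  step 3: I(II(KS))
  step 4: II(KS)
  step 5: I(KS)
  step 6: KS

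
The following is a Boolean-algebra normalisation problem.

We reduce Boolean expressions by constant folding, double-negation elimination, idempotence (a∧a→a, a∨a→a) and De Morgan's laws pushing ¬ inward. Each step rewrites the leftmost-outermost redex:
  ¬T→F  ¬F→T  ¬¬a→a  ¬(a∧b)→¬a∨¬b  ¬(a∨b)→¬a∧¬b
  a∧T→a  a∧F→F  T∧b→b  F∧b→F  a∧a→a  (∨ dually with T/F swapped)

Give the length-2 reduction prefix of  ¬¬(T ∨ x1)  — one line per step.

  start: ¬¬(T ∨ x1)
  →1  T ∨ x1
  →2  T

Answer: after 2 steps: T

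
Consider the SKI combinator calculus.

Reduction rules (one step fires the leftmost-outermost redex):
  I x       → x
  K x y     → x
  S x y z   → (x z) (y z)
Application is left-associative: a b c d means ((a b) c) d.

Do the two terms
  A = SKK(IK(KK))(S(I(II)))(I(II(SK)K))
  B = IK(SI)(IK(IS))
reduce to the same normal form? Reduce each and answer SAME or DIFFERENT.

Term A:
  start: SKK(IK(KK))(S(I(II)))(I(II(SK)K))
  [1] K(IK(KK))(K(IK(KK)))(S(I(II)))(I(II(SK)K))
  [2] IK(KK)(S(I(II)))(I(II(SK)K))
  [3] K(KK)(S(I(II)))(I(II(SK)K))
  [4] KK(I(II(SK)K))
  [5] K

Term B:
  start: IK(SI)(IK(IS))
  [1] K(SI)(IK(IS))
  [2] SI

Answer: DIFFERENT — A ⇓ K, B ⇓ SI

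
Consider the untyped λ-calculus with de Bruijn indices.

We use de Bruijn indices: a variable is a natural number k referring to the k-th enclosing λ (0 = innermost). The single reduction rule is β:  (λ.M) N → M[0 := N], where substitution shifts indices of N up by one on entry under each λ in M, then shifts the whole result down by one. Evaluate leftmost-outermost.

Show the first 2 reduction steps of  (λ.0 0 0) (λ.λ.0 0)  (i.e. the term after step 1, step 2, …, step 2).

Answer: after 2 steps: (λ.0 0) (λ.λ.0 0)

Reduction:
  start: (λ.0 0 0) (λ.λ.0 0)
  →1  (λ.λ.0 0) (λ.λ.0 0) (λ.λ.0 0)
  →2  (λ.0 0) (λ.λ.0 0)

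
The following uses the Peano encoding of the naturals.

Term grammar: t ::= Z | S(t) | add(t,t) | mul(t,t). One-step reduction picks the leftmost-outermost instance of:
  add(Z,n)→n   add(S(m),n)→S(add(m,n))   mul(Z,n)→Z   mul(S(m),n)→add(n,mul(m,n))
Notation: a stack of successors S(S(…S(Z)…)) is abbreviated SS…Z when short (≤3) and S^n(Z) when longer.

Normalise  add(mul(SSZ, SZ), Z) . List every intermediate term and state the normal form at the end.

  start: add(mul(SSZ, SZ), Z)
  [1] add(add(SZ, mul(SZ, SZ)), Z)
  [2] add(S(add(Z, mul(SZ, SZ))), Z)
  [3] S(add(add(Z, mul(SZ, SZ)), Z))
  [4] S(add(mul(SZ, SZ), Z))
  [5] S(add(add(SZ, mul(Z, SZ)), Z))
  [6] S(add(S(add(Z, mul(Z, SZ))), Z))
  [7] S(S(add(add(Z, mul(Z, SZ)), Z)))
  [8] S(S(add(mul(Z, SZ), Z)))
  [9] S(S(add(Z, Z)))
  [10] SSZ

Answer: normal form = SSZ  (in 10 steps)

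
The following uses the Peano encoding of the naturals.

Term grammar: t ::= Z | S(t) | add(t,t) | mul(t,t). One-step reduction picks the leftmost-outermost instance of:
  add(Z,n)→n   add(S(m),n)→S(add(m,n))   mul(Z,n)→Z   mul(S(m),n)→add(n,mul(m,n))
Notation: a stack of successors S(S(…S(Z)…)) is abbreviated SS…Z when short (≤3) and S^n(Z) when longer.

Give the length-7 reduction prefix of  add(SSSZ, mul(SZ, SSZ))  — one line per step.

  start: add(SSSZ, mul(SZ, SSZ))
  step 1: S(add(SSZ, mul(SZ, SSZ)))
  step 2: S(S(add(SZ, mul(SZ, SSZ))))
  step 3: S(S(S(add(Z, mul(SZ, SSZ)))))
  step 4: S(S(S(mul(SZ, SSZ))))
  step 5: S(S(S(add(SSZ, mul(Z, SSZ)))))
  step 6: S(S(S(S(add(SZ, mul(Z, SSZ))))))
  step 7: S(S(S(S(S(add(Z, mul(Z, SSZ)))))))

Answer: after 7 steps: S(S(S(S(S(add(Z, mul(Z, SSZ)))))))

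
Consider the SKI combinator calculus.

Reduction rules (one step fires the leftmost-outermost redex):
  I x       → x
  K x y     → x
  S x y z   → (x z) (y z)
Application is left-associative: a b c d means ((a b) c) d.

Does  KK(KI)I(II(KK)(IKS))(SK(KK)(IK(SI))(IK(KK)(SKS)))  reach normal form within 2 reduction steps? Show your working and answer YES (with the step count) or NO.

  start: KK(KI)I(II(KK)(IKS))(SK(KK)(IK(SI))(IK(KK)(SKS)))
  step 1: KI(II(KK)(IKS))(SK(KK)(IK(SI))(IK(KK)(SKS)))
  step 2: I(SK(KK)(IK(SI))(IK(KK)(SKS)))

Answer: NO — after 2 steps the term is I(SK(KK)(IK(SI))(IK(KK)(SKS))), not yet normal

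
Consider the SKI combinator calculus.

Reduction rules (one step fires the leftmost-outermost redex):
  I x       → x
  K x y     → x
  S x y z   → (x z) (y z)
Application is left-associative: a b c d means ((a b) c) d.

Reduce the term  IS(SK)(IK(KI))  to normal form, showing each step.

  start: IS(SK)(IK(KI))
  →1  S(SK)(IK(KI))
  →2  S(SK)(K(KI))

Answer: normal form = S(SK)(K(KI))  (in 2 steps)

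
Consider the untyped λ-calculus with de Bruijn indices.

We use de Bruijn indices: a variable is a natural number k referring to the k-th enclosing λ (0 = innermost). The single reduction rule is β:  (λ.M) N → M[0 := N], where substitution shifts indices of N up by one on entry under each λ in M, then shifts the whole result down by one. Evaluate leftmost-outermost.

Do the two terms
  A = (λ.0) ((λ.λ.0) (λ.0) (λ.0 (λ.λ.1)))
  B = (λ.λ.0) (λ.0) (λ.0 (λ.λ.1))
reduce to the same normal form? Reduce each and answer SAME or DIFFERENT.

Term A:
  start: (λ.0) ((λ.λ.0) (λ.0) (λ.0 (λ.λ.1)))
  step 1: (λ.λ.0) (λ.0) (λ.0 (λ.λ.1))
  step 2: (λ.0) (λ.0 (λ.λ.1))
  step 3: λ.0 (λ.λ.1)

Term B:
  start: (λ.λ.0) (λ.0) (λ.0 (λ.λ.1))
  step 1: (λ.0) (λ.0 (λ.λ.1))
  step 2: λ.0 (λ.λ.1)

Answer: SAME — A ⇓ λ.0 (λ.λ.1), B ⇓ λ.0 (λ.λ.1)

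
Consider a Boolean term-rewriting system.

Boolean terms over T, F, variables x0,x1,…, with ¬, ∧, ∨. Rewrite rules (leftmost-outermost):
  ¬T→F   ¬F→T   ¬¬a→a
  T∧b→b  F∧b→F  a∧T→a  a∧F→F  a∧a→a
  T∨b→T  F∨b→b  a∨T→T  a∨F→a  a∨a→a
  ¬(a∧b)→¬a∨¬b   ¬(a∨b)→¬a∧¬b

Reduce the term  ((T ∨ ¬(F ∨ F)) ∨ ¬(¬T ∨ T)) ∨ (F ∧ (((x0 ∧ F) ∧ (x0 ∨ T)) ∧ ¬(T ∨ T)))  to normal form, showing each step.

  start: ((T ∨ ¬(F ∨ F)) ∨ ¬(¬T ∨ T)) ∨ (F ∧ (((x0 ∧ F) ∧ (x0 ∨ T)) ∧ ¬(T ∨ T)))
  step 1: (T ∨ ¬(¬T ∨ T)) ∨ (F ∧ (((x0 ∧ F) ∧ (x0 ∨ T)) ∧ ¬(T ∨ T)))
  step 2: T ∨ (F ∧ (((x0 ∧ F) ∧ (x0 ∨ T)) ∧ ¬(T ∨ T)))
  step 3: T

Answer: normal form = T  (in 3 steps)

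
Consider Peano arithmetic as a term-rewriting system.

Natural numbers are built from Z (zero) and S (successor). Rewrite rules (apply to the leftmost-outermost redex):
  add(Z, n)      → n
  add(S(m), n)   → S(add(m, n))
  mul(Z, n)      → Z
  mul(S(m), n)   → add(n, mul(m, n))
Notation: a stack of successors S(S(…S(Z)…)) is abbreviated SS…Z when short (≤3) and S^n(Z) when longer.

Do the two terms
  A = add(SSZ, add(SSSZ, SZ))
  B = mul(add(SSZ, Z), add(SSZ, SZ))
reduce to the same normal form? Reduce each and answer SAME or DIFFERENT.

Answer: SAME — A ⇓ S^6(Z), B ⇓ S^6(Z)

Reduction:
Term A:
  start: add(SSZ, add(SSSZ, SZ))
  [1] S(add(SZ, add(SSSZ, SZ)))
  [2] S(S(add(Z, add(SSSZ, SZ))))
  [3] S(S(add(SSSZ, SZ)))
  [4] S(S(S(add(SSZ, SZ))))
  [5] S(S(S(S(add(SZ, SZ)))))
  [6] S(S(S(S(S(add(Z, SZ))))))
  [7] S^6(Z)

Term B:
  start: mul(add(SSZ, Z), add(SSZ, SZ))
  [1] mul(S(add(SZ, Z)), add(SSZ, SZ))
  [2] add(add(SSZ, SZ), mul(add(SZ, Z), add(SSZ, SZ)))
  [3] add(S(add(SZ, SZ)), mul(add(SZ, Z), add(SSZ, SZ)))
  [4] S(add(add(SZ, SZ), mul(add(SZ, Z), add(SSZ, SZ))))
  [5] S(add(S(add(Z, SZ)), mul(add(SZ, Z), add(SSZ, SZ))))
  [6] S(S(add(add(Z, SZ), mul(add(SZ, Z), add(SSZ, SZ)))))
  [7] S(S(add(SZ, mul(add(SZ, Z), add(SSZ, SZ)))))
  [8] S(S(S(add(Z, mul(add(SZ, Z), add(SSZ, SZ))))))
  [9] S(S(S(mul(add(SZ, Z), add(SSZ, SZ)))))
  [10] S(S(S(mul(S(add(Z, Z)), add(SSZ, SZ)))))
  [11] S(S(S(add(add(SSZ, SZ), mul(add(Z, Z), add(SSZ, SZ))))))
  [12] S(S(S(add(S(add(SZ, SZ)), mul(add(Z, Z), add(SSZ, SZ))))))
  [13] S(S(S(S(add(add(SZ, SZ), mul(add(Z, Z), add(SSZ, SZ)))))))
  [14] S(S(S(S(add(S(add(Z, SZ)), mul(add(Z, Z), add(SSZ, SZ)))))))
  [15] S(S(S(S(S(add(add(Z, SZ), mul(add(Z, Z), add(SSZ, SZ))))))))
  [16] S(S(S(S(S(add(SZ, mul(add(Z, Z), add(SSZ, SZ))))))))
  [17] S(S(S(S(S(S(add(Z, mul(add(Z, Z), add(SSZ, SZ)))))))))
  [18] S(S(S(S(S(S(mul(add(Z, Z), add(SSZ, SZ))))))))
  [19] S(S(S(S(S(S(mul(Z, add(SSZ, SZ))))))))
  [20] S^6(Z)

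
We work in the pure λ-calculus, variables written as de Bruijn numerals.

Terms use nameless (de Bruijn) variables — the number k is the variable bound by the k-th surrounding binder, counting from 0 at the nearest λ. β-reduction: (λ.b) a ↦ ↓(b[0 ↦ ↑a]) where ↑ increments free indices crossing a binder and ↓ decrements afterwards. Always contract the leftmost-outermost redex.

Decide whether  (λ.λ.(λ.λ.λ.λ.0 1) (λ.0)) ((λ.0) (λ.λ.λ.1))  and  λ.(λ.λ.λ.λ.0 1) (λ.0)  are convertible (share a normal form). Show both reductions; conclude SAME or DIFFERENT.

Answer: SAME — A ⇓ λ.λ.λ.λ.0 1, B ⇓ λ.λ.λ.λ.0 1

Reduction:
Term A:
  start: (λ.λ.(λ.λ.λ.λ.0 1) (λ.0)) ((λ.0) (λ.λ.λ.1))
  step 1: λ.(λ.λ.λ.λ.0 1) (λ.0)
  step 2: λ.λ.λ.λ.0 1

Term B:
  start: λ.(λ.λ.λ.λ.0 1) (λ.0)
  step 1: λ.λ.λ.λ.0 1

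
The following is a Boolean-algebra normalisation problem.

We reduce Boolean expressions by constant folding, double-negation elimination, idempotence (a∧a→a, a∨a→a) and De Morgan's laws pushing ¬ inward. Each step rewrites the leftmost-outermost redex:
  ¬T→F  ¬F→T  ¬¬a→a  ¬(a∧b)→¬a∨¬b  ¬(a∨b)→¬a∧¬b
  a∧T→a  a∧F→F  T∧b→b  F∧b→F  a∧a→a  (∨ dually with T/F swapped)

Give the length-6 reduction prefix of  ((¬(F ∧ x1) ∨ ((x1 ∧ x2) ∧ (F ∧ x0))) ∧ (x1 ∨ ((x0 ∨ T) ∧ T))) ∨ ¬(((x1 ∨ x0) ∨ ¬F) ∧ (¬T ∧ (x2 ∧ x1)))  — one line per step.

  start: ((¬(F ∧ x1) ∨ ((x1 ∧ x2) ∧ (F ∧ x0))) ∧ (x1 ∨ ((x0 ∨ T) ∧ T))) ∨ ¬(((x1 ∨ x0) ∨ ¬F) ∧ (¬T ∧ (x2 ∧ x1)))
  →1  (((¬F ∨ ¬x1) ∨ ((x1 ∧ x2) ∧ (F ∧ x0))) ∧ (x1 ∨ ((x0 ∨ T) ∧ T))) ∨ ¬(((x1 ∨ x0) ∨ ¬F) ∧ (¬T ∧ (x2 ∧ x1)))
  →2  (((T ∨ ¬x1) ∨ ((x1 ∧ x2) ∧ (F ∧ x0))) ∧ (x1 ∨ ((x0 ∨ T) ∧ T))) ∨ ¬(((x1 ∨ x0) ∨ ¬F) ∧ (¬T ∧ (x2 ∧ x1)))
  →3  ((T ∨ ((x1 ∧ x2) ∧ (F ∧ x0))) ∧ (x1 ∨ ((x0 ∨ T) ∧ T))) ∨ ¬(((x1 ∨ x0) ∨ ¬F) ∧ (¬T ∧ (x2 ∧ x1)))
  →4  (T ∧ (x1 ∨ ((x0 ∨ T) ∧ T))) ∨ ¬(((x1 ∨ x0) ∨ ¬F) ∧ (¬T ∧ (x2 ∧ x1)))
  →5  (x1 ∨ ((x0 ∨ T) ∧ T)) ∨ ¬(((x1 ∨ x0) ∨ ¬F) ∧ (¬T ∧ (x2 ∧ x1)))
  →6  (x1 ∨ (x0 ∨ T)) ∨ ¬(((x1 ∨ x0) ∨ ¬F) ∧ (¬T ∧ (x2 ∧ x1)))

Answer: after 6 steps: (x1 ∨ (x0 ∨ T)) ∨ ¬(((x1 ∨ x0) ∨ ¬F) ∧ (¬T ∧ (x2 ∧ x1)))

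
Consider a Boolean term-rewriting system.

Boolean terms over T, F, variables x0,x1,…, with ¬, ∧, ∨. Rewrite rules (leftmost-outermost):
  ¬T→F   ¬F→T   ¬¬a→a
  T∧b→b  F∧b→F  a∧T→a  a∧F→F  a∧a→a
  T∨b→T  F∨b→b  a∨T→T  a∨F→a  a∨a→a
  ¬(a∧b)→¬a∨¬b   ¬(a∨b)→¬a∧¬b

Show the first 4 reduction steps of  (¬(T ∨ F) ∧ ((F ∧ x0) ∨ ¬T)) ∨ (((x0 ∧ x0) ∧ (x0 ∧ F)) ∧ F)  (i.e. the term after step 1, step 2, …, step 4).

Answer: after 4 steps: F ∨ (((x0 ∧ x0) ∧ (x0 ∧ F)) ∧ F)

Derivation:
  start: (¬(T ∨ F) ∧ ((F ∧ x0) ∨ ¬T)) ∨ (((x0 ∧ x0) ∧ (x0 ∧ F)) ∧ F)
  [1] ((¬T ∧ ¬F) ∧ ((F ∧ x0) ∨ ¬T)) ∨ (((x0 ∧ x0) ∧ (x0 ∧ F)) ∧ F)
  [2] ((F ∧ ¬F) ∧ ((F ∧ x0) ∨ ¬T)) ∨ (((x0 ∧ x0) ∧ (x0 ∧ F)) ∧ F)
  [3] (F ∧ ((F ∧ x0) ∨ ¬T)) ∨ (((x0 ∧ x0) ∧ (x0 ∧ F)) ∧ F)
  [4] F ∨ (((x0 ∧ x0) ∧ (x0 ∧ F)) ∧ F)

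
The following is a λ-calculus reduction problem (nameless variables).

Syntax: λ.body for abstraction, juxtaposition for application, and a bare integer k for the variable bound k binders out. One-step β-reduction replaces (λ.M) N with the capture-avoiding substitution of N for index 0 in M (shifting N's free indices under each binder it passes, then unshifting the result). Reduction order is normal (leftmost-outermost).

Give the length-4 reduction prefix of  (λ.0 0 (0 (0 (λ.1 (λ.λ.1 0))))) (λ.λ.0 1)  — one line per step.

  start: (λ.0 0 (0 (0 (λ.1 (λ.λ.1 0))))) (λ.λ.0 1)
  →1  (λ.λ.0 1) (λ.λ.0 1) ((λ.λ.0 1) ((λ.λ.0 1) (λ.(λ.λ.0 1) (λ.λ.1 0))))
  →2  (λ.0 (λ.λ.0 1)) ((λ.λ.0 1) ((λ.λ.0 1) (λ.(λ.λ.0 1) (λ.λ.1 0))))
  →3  (λ.λ.0 1) ((λ.λ.0 1) (λ.(λ.λ.0 1) (λ.λ.1 0))) (λ.λ.0 1)
  →4  (λ.0 ((λ.λ.0 1) (λ.(λ.λ.0 1) (λ.λ.1 0)))) (λ.λ.0 1)

Answer: after 4 steps: (λ.0 ((λ.λ.0 1) (λ.(λ.λ.0 1) (λ.λ.1 0)))) (λ.λ.0 1)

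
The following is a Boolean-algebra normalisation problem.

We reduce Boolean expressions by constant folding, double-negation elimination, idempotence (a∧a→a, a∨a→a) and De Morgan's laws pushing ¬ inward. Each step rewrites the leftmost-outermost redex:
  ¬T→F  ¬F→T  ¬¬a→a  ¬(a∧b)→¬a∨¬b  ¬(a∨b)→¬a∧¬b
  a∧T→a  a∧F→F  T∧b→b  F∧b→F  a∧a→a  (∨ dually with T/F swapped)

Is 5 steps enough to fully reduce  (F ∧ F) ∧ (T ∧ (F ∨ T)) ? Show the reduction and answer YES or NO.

  start: (F ∧ F) ∧ (T ∧ (F ∨ T))
  →1  F ∧ (T ∧ (F ∨ T))
  →2  F

Answer: YES — reaches normal form F in 2 ≤ 5 steps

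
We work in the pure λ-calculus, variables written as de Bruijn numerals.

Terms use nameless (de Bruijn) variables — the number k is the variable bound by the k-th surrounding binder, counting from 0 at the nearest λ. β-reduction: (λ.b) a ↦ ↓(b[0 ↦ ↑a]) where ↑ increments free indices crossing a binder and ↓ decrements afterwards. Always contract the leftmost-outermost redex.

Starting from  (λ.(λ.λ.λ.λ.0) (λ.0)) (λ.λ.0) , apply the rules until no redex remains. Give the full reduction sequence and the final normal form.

  start: (λ.(λ.λ.λ.λ.0) (λ.0)) (λ.λ.0)
  →1  (λ.λ.λ.λ.0) (λ.0)
  →2  λ.λ.λ.0

Answer: normal form = λ.λ.λ.0  (in 2 steps)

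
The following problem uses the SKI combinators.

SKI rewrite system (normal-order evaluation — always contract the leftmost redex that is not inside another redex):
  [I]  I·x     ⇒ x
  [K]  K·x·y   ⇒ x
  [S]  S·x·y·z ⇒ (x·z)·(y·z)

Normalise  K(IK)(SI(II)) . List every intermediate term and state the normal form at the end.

Answer: normal form = K  (in 2 steps)

Working:
  start: K(IK)(SI(II))
  →1  IK
  →2  K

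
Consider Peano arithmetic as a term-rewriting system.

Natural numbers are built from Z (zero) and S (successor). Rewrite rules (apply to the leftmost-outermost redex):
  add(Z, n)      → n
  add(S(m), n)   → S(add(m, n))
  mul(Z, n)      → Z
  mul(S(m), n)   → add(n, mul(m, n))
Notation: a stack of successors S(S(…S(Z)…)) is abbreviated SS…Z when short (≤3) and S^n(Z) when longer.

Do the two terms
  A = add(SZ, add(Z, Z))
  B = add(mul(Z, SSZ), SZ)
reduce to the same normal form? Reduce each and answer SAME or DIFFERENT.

Term A:
  start: add(SZ, add(Z, Z))
  [1] S(add(Z, add(Z, Z)))
  [2] S(add(Z, Z))
  [3] SZ

Term B:
  start: add(mul(Z, SSZ), SZ)
  [1] add(Z, SZ)
  [2] SZ

Answer: SAME — A ⇓ SZ, B ⇓ SZ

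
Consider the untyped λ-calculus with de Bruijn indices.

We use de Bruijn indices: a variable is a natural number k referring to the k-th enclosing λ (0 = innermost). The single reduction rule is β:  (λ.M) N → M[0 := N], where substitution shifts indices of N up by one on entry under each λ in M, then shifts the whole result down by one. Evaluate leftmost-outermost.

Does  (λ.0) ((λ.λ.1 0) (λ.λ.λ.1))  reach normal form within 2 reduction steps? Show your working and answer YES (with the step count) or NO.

Answer: NO — after 2 steps the term is λ.(λ.λ.λ.1) 0, not yet normal

Working:
  start: (λ.0) ((λ.λ.1 0) (λ.λ.λ.1))
  [1] (λ.λ.1 0) (λ.λ.λ.1)
  [2] λ.(λ.λ.λ.1) 0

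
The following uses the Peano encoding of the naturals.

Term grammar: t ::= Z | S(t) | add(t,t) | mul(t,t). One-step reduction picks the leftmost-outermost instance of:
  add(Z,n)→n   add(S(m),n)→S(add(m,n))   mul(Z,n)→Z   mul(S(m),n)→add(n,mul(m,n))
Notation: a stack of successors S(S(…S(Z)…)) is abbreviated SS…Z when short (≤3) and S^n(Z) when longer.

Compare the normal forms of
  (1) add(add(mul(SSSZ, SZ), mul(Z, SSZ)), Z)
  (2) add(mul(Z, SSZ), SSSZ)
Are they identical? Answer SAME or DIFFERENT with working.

Answer: SAME — A ⇓ SSSZ, B ⇓ SSSZ

Derivation:
Term A:
  start: add(add(mul(SSSZ, SZ), mul(Z, SSZ)), Z)
  step 1: add(add(add(SZ, mul(SSZ, SZ)), mul(Z, SSZ)), Z)
  step 2: add(add(S(add(Z, mul(SSZ, SZ))), mul(Z, SSZ)), Z)
  step 3: add(S(add(add(Z, mul(SSZ, SZ)), mul(Z, SSZ))), Z)
  step 4: S(add(add(add(Z, mul(SSZ, SZ)), mul(Z, SSZ)), Z))
  step 5: S(add(add(mul(SSZ, SZ), mul(Z, SSZ)), Z))
  step 6: S(add(add(add(SZ, mul(SZ, SZ)), mul(Z, SSZ)), Z))
  step 7: S(add(add(S(add(Z, mul(SZ, SZ))), mul(Z, SSZ)), Z))
  step 8: S(add(S(add(add(Z, mul(SZ, SZ)), mul(Z, SSZ))), Z))
  step 9: S(S(add(add(add(Z, mul(SZ, SZ)), mul(Z, SSZ)), Z)))
  step 10: S(S(add(add(mul(SZ, SZ), mul(Z, SSZ)), Z)))
  step 11: S(S(add(add(add(SZ, mul(Z, SZ)), mul(Z, SSZ)), Z)))
  step 12: S(S(add(add(S(add(Z, mul(Z, SZ))), mul(Z, SSZ)), Z)))
  step 13: S(S(add(S(add(add(Z, mul(Z, SZ)), mul(Z, SSZ))), Z)))
  step 14: S(S(S(add(add(add(Z, mul(Z, SZ)), mul(Z, SSZ)), Z))))
  step 15: S(S(S(add(add(mul(Z, SZ), mul(Z, SSZ)), Z))))
  step 16: S(S(S(add(add(Z, mul(Z, SSZ)), Z))))
  step 17: S(S(S(add(mul(Z, SSZ), Z))))
  step 18: S(S(S(add(Z, Z))))
  step 19: SSSZ

Term B:
  start: add(mul(Z, SSZ), SSSZ)
  step 1: add(Z, SSSZ)
  step 2: SSSZ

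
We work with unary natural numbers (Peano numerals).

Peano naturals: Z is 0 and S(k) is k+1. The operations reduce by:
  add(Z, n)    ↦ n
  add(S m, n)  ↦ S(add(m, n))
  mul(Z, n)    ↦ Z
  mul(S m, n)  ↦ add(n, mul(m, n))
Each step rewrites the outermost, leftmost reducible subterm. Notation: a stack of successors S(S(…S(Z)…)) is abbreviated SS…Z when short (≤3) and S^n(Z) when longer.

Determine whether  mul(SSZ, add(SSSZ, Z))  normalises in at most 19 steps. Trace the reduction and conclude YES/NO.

Answer: YES — reaches normal form S^6(Z) in 19 ≤ 19 steps

Working:
  start: mul(SSZ, add(SSSZ, Z))
  [1] add(add(SSSZ, Z), mul(SZ, add(SSSZ, Z)))
  [2] add(S(add(SSZ, Z)), mul(SZ, add(SSSZ, Z)))
  [3] S(add(add(SSZ, Z), mul(SZ, add(SSSZ, Z))))
  [4] S(add(S(add(SZ, Z)), mul(SZ, add(SSSZ, Z))))
  [5] S(S(add(add(SZ, Z), mul(SZ, add(SSSZ, Z)))))
  [6] S(S(add(S(add(Z, Z)), mul(SZ, add(SSSZ, Z)))))
  [7] S(S(S(add(add(Z, Z), mul(SZ, add(SSSZ, Z))))))
  [8] S(S(S(add(Z, mul(SZ, add(SSSZ, Z))))))
  [9] S(S(S(mul(SZ, add(SSSZ, Z)))))
  [10] S(S(S(add(add(SSSZ, Z), mul(Z, add(SSSZ, Z))))))
  [11] S(S(S(add(S(add(SSZ, Z)), mul(Z, add(SSSZ, Z))))))
  [12] S(S(S(S(add(add(SSZ, Z), mul(Z, add(SSSZ, Z)))))))
  [13] S(S(S(S(add(S(add(SZ, Z)), mul(Z, add(SSSZ, Z)))))))
  [14] S(S(S(S(S(add(add(SZ, Z), mul(Z, add(SSSZ, Z))))))))
  [15] S(S(S(S(S(add(S(add(Z, Z)), mul(Z, add(SSSZ, Z))))))))
  [16] S(S(S(S(S(S(add(add(Z, Z), mul(Z, add(SSSZ, Z)))))))))
  [17] S(S(S(S(S(S(add(Z, mul(Z, add(SSSZ, Z)))))))))
  [18] S(S(S(S(S(S(mul(Z, add(SSSZ, Z))))))))
  [19] S^6(Z)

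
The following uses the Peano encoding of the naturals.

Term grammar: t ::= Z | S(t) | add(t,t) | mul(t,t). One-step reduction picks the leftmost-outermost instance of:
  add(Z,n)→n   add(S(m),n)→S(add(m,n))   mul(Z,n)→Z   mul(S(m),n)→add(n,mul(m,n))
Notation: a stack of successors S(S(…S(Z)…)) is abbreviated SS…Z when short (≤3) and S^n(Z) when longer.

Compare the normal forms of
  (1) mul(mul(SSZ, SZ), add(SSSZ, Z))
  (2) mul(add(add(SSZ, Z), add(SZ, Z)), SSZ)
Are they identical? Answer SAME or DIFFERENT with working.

Term A:
  start: mul(mul(SSZ, SZ), add(SSSZ, Z))
  →1  mul(add(SZ, mul(SZ, SZ)), add(SSSZ, Z))
  →2  mul(S(add(Z, mul(SZ, SZ))), add(SSSZ, Z))
  →3  add(add(SSSZ, Z), mul(add(Z, mul(SZ, SZ)), add(SSSZ, Z)))
  →4  add(S(add(SSZ, Z)), mul(add(Z, mul(SZ, SZ)), add(SSSZ, Z)))
  →5  S(add(add(SSZ, Z), mul(add(Z, mul(SZ, SZ)), add(SSSZ, Z))))
  →6  S(add(S(add(SZ, Z)), mul(add(Z, mul(SZ, SZ)), add(SSSZ, Z))))
  →7  S(S(add(add(SZ, Z), mul(add(Z, mul(SZ, SZ)), add(SSSZ, Z)))))
  →8  S(S(add(S(add(Z, Z)), mul(add(Z, mul(SZ, SZ)), add(SSSZ, Z)))))
  →9  S(S(S(add(add(Z, Z), mul(add(Z, mul(SZ, SZ)), add(SSSZ, Z))))))
  →10  S(S(S(add(Z, mul(add(Z, mul(SZ, SZ)), add(SSSZ, Z))))))
  →11  S(S(S(mul(add(Z, mul(SZ, SZ)), add(SSSZ, Z)))))
  →12  S(S(S(mul(mul(SZ, SZ), add(SSSZ, Z)))))
  →13  S(S(S(mul(add(SZ, mul(Z, SZ)), add(SSSZ, Z)))))
  →14  S(S(S(mul(S(add(Z, mul(Z, SZ))), add(SSSZ, Z)))))
  →15  S(S(S(add(add(SSSZ, Z), mul(add(Z, mul(Z, SZ)), add(SSSZ, Z))))))
  →16  S(S(S(add(S(add(SSZ, Z)), mul(add(Z, mul(Z, SZ)), add(SSSZ, Z))))))
  →17  S(S(S(S(add(add(SSZ, Z), mul(add(Z, mul(Z, SZ)), add(SSSZ, Z)))))))
  →18  S(S(S(S(add(S(add(SZ, Z)), mul(add(Z, mul(Z, SZ)), add(SSSZ, Z)))))))
  →19  S(S(S(S(S(add(add(SZ, Z), mul(add(Z, mul(Z, SZ)), add(SSSZ, Z))))))))
  →20  S(S(S(S(S(add(S(add(Z, Z)), mul(add(Z, mul(Z, SZ)), add(SSSZ, Z))))))))
  →21  S(S(S(S(S(S(add(add(Z, Z), mul(add(Z, mul(Z, SZ)), add(SSSZ, Z)))))))))
  →22  S(S(S(S(S(S(add(Z, mul(add(Z, mul(Z, SZ)), add(SSSZ, Z)))))))))
  →23  S(S(S(S(S(S(mul(add(Z, mul(Z, SZ)), add(SSSZ, Z))))))))
  →24  S(S(S(S(S(S(mul(mul(Z, SZ), add(SSSZ, Z))))))))
  →25  S(S(S(S(S(S(mul(Z, add(SSSZ, Z))))))))
  →26  S^6(Z)

Term B:
  start: mul(add(add(SSZ, Z), add(SZ, Z)), SSZ)
  →1  mul(add(S(add(SZ, Z)), add(SZ, Z)), SSZ)
  →2  mul(S(add(add(SZ, Z), add(SZ, Z))), SSZ)
  →3  add(SSZ, mul(add(add(SZ, Z), add(SZ, Z)), SSZ))
  →4  S(add(SZ, mul(add(add(SZ, Z), add(SZ, Z)), SSZ)))
  →5  S(S(add(Z, mul(add(add(SZ, Z), add(SZ, Z)), SSZ))))
  →6  S(S(mul(add(add(SZ, Z), add(SZ, Z)), SSZ)))
  →7  S(S(mul(add(S(add(Z, Z)), add(SZ, Z)), SSZ)))
  →8  S(S(mul(S(add(add(Z, Z), add(SZ, Z))), SSZ)))
  →9  S(S(add(SSZ, mul(add(add(Z, Z), add(SZ, Z)), SSZ))))
  →10  S(S(S(add(SZ, mul(add(add(Z, Z), add(SZ, Z)), SSZ)))))
  →11  S(S(S(S(add(Z, mul(add(add(Z, Z), add(SZ, Z)), SSZ))))))
  →12  S(S(S(S(mul(add(add(Z, Z), add(SZ, Z)), SSZ)))))
  →13  S(S(S(S(mul(add(Z, add(SZ, Z)), SSZ)))))
  →14  S(S(S(S(mul(add(SZ, Z), SSZ)))))
  →15  S(S(S(S(mul(S(add(Z, Z)), SSZ)))))
  →16  S(S(S(S(add(SSZ, mul(add(Z, Z), SSZ))))))
  →17  S(S(S(S(S(add(SZ, mul(add(Z, Z), SSZ)))))))
  →18  S(S(S(S(S(S(add(Z, mul(add(Z, Z), SSZ))))))))
  →19  S(S(S(S(S(S(mul(add(Z, Z), SSZ)))))))
  →20  S(S(S(S(S(S(mul(Z, SSZ)))))))
  →21  S^6(Z)

Answer: SAME — A ⇓ S^6(Z), B ⇓ S^6(Z)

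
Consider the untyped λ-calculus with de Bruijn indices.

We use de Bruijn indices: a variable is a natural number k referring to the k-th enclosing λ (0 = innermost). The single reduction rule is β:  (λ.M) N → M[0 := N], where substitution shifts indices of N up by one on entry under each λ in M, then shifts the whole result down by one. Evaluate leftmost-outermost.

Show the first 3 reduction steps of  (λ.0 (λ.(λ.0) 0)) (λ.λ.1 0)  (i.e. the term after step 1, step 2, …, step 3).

Answer: after 3 steps: λ.(λ.0) 0

Reduction:
  start: (λ.0 (λ.(λ.0) 0)) (λ.λ.1 0)
  [1] (λ.λ.1 0) (λ.(λ.0) 0)
  [2] λ.(λ.(λ.0) 0) 0
  [3] λ.(λ.0) 0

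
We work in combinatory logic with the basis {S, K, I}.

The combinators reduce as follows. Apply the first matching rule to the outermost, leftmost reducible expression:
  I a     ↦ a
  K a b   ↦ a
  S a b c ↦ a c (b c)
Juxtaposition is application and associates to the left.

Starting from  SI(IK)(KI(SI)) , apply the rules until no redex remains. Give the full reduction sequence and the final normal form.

Answer: normal form = KI  (in 6 steps)

Derivation:
  start: SI(IK)(KI(SI))
  step 1: I(KI(SI))(IK(KI(SI)))
  step 2: KI(SI)(IK(KI(SI)))
  step 3: I(IK(KI(SI)))
  step 4: IK(KI(SI))
  step 5: K(KI(SI))
  step 6: KI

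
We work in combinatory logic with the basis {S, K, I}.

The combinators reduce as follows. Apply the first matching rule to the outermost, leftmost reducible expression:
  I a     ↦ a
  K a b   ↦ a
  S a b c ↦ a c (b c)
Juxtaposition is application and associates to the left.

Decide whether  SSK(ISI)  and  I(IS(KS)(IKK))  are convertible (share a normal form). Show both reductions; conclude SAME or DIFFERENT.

Answer: DIFFERENT — A ⇓ S(SI)(K(SI)), B ⇓ S(KS)(KK)

Reduction:
Term A:
  start: SSK(ISI)
  →1  S(ISI)(K(ISI))
  →2  S(SI)(K(ISI))
  →3  S(SI)(K(SI))

Term B:
  start: I(IS(KS)(IKK))
  →1  IS(KS)(IKK)
  →2  S(KS)(IKK)
  →3  S(KS)(KK)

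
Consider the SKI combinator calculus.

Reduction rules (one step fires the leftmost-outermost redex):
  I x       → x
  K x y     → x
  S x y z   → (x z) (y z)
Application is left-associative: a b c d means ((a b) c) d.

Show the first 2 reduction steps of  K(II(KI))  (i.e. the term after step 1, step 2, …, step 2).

Answer: after 2 steps: K(KI)

Reduction:
  start: K(II(KI))
  step 1: K(I(KI))
  step 2: K(KI)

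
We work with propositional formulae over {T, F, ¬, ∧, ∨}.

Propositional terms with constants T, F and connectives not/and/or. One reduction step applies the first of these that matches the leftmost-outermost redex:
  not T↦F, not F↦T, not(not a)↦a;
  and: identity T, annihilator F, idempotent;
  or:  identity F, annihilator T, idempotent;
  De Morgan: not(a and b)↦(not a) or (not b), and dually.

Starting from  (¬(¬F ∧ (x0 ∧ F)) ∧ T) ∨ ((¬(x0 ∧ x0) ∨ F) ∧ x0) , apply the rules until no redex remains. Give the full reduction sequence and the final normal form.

  start: (¬(¬F ∧ (x0 ∧ F)) ∧ T) ∨ ((¬(x0 ∧ x0) ∨ F) ∧ x0)
  →1  ¬(¬F ∧ (x0 ∧ F)) ∨ ((¬(x0 ∧ x0) ∨ F) ∧ x0)
  →2  (¬¬F ∨ ¬(x0 ∧ F)) ∨ ((¬(x0 ∧ x0) ∨ F) ∧ x0)
  →3  (F ∨ ¬(x0 ∧ F)) ∨ ((¬(x0 ∧ x0) ∨ F) ∧ x0)
  →4  ¬(x0 ∧ F) ∨ ((¬(x0 ∧ x0) ∨ F) ∧ x0)
  →5  (¬x0 ∨ ¬F) ∨ ((¬(x0 ∧ x0) ∨ F) ∧ x0)
  →6  (¬x0 ∨ T) ∨ ((¬(x0 ∧ x0) ∨ F) ∧ x0)
  →7  T ∨ ((¬(x0 ∧ x0) ∨ F) ∧ x0)
  →8  T

Answer: normal form = T  (in 8 steps)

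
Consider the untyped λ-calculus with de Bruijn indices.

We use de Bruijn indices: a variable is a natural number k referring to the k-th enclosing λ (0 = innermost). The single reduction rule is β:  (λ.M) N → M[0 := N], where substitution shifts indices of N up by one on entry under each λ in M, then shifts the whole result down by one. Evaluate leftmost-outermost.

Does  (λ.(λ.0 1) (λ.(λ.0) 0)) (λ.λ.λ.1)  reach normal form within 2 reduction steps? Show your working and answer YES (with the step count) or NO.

Answer: NO — after 2 steps the term is (λ.(λ.0) 0) (λ.λ.λ.1), not yet normal

Working:
  start: (λ.(λ.0 1) (λ.(λ.0) 0)) (λ.λ.λ.1)
  →1  (λ.0 (λ.λ.λ.1)) (λ.(λ.0) 0)
  →2  (λ.(λ.0) 0) (λ.λ.λ.1)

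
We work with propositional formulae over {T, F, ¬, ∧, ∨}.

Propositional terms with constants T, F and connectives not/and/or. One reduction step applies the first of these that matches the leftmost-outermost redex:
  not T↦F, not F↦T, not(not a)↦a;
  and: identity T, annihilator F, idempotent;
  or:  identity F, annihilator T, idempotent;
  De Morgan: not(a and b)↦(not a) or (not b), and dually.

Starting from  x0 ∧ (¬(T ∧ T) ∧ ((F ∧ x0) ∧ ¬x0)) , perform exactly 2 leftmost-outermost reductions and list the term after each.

  start: x0 ∧ (¬(T ∧ T) ∧ ((F ∧ x0) ∧ ¬x0))
  step 1: x0 ∧ ((¬T ∨ ¬T) ∧ ((F ∧ x0) ∧ ¬x0))
  step 2: x0 ∧ (¬T ∧ ((F ∧ x0) ∧ ¬x0))

Answer: after 2 steps: x0 ∧ (¬T ∧ ((F ∧ x0) ∧ ¬x0))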